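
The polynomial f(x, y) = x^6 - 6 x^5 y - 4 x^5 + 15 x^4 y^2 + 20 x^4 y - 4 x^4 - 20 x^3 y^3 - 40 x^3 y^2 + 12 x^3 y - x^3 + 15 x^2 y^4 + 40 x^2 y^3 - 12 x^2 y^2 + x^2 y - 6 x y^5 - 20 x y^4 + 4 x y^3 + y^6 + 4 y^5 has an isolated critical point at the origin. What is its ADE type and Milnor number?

The Hessian of f at 0 is [[0, 0], [0, 0]] with rank 0, so corank 2. A Groebner basis of the Jacobian ideal J(f) in C{x,y} is {23*x^2/12 + 13*x*y/12 + y^4 + 13*y^3/6, x^3, x^2*y - 4*x^2/3 - 2*x*y/3 - 4*y^3/3, -7*x^2/6 + x*y^2 - 5*x*y/6 - 5*y^3/3}; counting standard monomials gives mu = 7. Corank 2; j^3 = -x^2*(x - y) has shape L^2 M (L != M), so D-series; mu = 7 gives D_7.

Type D_7, Milnor number mu = 7.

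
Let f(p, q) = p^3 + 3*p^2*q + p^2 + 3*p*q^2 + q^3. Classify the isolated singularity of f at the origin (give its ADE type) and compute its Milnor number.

The Hessian of f at 0 has rank 1. Corank 1: A-series; mu = 2 gives A_2.

Type A2, Milnor number mu = 2.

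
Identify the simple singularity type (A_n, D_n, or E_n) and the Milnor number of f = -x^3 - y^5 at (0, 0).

Type E_8, Milnor number mu = 8.

The Hessian of f at 0 is [[0, 0], [0, 0]] with rank 0, so corank 2. A Groebner basis of the Jacobian ideal J(f) in C{x,y} is {y^4, x^2}; counting standard monomials gives mu = 8. Corank 2; j^3 = -x^3 is a perfect cube, so E-series; the 5-jet and mu = 8 give E_8.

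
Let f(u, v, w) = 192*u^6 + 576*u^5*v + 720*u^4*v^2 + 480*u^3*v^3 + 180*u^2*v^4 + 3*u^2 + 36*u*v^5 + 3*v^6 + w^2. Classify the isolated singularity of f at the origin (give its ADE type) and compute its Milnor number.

The Hessian of f at 0 has rank 2. Corank 1: A-series; mu = 5 gives A_5.

Type A5, Milnor number mu = 5.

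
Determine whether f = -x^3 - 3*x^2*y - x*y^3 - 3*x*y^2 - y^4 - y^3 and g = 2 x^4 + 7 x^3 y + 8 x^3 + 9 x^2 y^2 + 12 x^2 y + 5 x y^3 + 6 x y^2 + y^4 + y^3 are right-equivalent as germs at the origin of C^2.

Yes.

The Hessian of f at 0 has rank 0. Corank 2; j^3 = -(x + y)^3 is a perfect cube, so E-series; the 4-jet and mu = 7 give E_7. The Hessian of g at 0 has rank 0. Corank 2; j^3 = (2*x + y)^3 is a perfect cube, so E-series; the 4-jet and mu = 7 give E_7. Both have type E_7, hence right-equivalent.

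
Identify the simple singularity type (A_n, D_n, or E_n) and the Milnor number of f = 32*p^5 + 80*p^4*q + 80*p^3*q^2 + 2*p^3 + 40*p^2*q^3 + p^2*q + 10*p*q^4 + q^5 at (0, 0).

Type D_{6}, Milnor number mu = 6.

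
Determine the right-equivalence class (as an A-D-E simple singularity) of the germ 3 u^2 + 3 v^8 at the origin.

The Hessian of f at 0 has rank 1. Corank 1: A-series; mu = 7 gives A_7.

A_{7}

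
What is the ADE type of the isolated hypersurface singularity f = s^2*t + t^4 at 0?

D_5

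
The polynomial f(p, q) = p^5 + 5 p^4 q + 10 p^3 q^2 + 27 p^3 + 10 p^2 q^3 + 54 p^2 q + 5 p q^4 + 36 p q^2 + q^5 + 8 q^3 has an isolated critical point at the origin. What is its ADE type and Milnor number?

The Hessian of f at 0 is [[0, 0], [0, 0]] with rank 0, so corank 2. A Groebner basis of the Jacobian ideal J(f) in C{p,q} is {q^5, p*q^3 + 3*q^4/4, p^2 + 4*p*q/3 + 4*q^2/9}; counting standard monomials gives mu = 8. Corank 2; j^3 = (3*p + 2*q)^3 is a perfect cube, so E-series; the 5-jet and mu = 8 give E_8.

Type E8, Milnor number mu = 8.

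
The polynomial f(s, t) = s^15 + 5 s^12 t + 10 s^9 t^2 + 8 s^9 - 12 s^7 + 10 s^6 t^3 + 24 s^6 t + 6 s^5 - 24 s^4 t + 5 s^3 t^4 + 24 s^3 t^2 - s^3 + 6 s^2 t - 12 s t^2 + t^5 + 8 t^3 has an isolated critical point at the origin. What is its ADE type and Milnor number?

The Hessian of f at 0 has rank 0. Corank 2; j^3 = -(s - 2*t)^3 is a perfect cube, so E-series; the 5-jet and mu = 8 give E_8.

Type E_{8}, Milnor number mu = 8.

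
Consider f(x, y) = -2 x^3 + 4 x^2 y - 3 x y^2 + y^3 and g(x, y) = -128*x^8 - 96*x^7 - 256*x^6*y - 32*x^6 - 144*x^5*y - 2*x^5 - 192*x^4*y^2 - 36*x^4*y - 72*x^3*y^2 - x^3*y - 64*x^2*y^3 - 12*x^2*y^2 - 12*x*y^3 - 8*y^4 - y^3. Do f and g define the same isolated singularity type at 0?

No.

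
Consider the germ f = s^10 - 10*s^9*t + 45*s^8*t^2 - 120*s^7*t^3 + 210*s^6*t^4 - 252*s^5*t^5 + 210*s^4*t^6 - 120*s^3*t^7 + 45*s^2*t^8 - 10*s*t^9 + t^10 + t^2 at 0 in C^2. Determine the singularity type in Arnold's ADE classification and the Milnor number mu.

Type A9, Milnor number mu = 9.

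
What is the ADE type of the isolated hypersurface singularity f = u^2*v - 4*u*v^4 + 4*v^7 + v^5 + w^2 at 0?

The Hessian of f at 0 is [[0, 0, 0], [0, 0, 0], [0, 0, 2]] with rank 1, so corank 2. A Groebner basis of the Jacobian ideal J(f) in C{u,v,w} is {-u*v/2 + v^4, u*v^2, u^2 + 5*u*v/2, w}; counting standard monomials gives mu = 6. Corank 2; j^3 = u^2*v has shape L^2 M (L != M), so D-series; mu = 6 gives D_6.

D_6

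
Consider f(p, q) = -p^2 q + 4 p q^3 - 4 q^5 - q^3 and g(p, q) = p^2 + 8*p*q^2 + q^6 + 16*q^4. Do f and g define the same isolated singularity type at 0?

The Hessian of f at 0 has rank 0. Corank 2; j^3 = -q*(p^2 + q^2) splits into three distinct lines over C (the quadratic factor has nonzero discriminant), so D_4. The Hessian of g at 0 has rank 1. Corank 1: A-series; mu = 5 gives A_5. f is D_4 but g is A_5, hence not right-equivalent.

No.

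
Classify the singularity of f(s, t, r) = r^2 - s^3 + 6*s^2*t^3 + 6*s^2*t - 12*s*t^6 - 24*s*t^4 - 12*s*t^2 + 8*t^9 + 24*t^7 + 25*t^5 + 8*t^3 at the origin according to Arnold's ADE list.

The Hessian of f at 0 is [[0, 0, 0], [0, 0, 0], [0, 0, 2]] with rank 1, so corank 2. A Groebner basis of the Jacobian ideal J(f) in C{s,t,r} is {-s^2/4 + s*t^3 + s*t - t^2, t^4, s^3 - 12*s*t^2 + 16*t^3, s^2*t - 4*s*t^2 + 4*t^3, r}; counting standard monomials gives mu = 8. Corank 2; j^3 = -(s - 2*t)^3 is a perfect cube, so E-series; the 5-jet and mu = 8 give E_8.

E_{8}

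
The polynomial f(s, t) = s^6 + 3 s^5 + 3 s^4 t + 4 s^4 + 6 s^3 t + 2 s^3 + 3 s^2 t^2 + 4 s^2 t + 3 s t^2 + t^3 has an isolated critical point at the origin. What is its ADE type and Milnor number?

Type D_4, Milnor number mu = 4.

The Hessian of f at 0 has rank 0. Corank 2; j^3 = (s + t)*(2*s^2 + 2*s*t + t^2) splits into three distinct lines over C (the quadratic factor has nonzero discriminant), so D_4.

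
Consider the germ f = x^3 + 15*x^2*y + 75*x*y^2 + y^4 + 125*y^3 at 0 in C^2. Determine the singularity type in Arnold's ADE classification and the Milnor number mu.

Type E_{6}, Milnor number mu = 6.

The Hessian of f at 0 has rank 0. Corank 2; j^3 = (x + 5*y)^3 is a perfect cube, so E-series; the 4-jet and mu = 6 give E_6.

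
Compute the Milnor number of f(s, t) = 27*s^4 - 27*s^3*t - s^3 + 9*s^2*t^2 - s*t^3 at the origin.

The Hessian of f at 0 is [[0, 0], [0, 0]] with rank 0, so corank 2. A Groebner basis of the Jacobian ideal J(f) in C{s,t} is {s^2/3 + t^4 + t^3/9, s^3, s^2*t - s^2/9 - t^3/27, -2*s^2/3 + s*t^2 - 2*t^3/9}; counting standard monomials gives mu = 7. Corank 2; j^3 = -s^3 is a perfect cube, so E-series; the 4-jet and mu = 7 give E_7.

7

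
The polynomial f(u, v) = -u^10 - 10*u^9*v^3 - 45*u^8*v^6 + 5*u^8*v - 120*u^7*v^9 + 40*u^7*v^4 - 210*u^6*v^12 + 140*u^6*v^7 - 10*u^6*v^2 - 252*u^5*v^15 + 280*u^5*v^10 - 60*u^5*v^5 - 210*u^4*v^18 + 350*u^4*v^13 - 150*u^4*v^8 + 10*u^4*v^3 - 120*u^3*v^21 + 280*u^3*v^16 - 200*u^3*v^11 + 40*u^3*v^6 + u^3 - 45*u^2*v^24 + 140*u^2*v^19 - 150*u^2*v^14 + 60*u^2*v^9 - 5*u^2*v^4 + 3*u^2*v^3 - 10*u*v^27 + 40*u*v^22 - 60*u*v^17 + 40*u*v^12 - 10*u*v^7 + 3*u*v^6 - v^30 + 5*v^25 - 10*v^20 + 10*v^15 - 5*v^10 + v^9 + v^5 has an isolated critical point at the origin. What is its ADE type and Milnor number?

The Hessian of f at 0 has rank 0. Corank 2; j^3 = u^3 is a perfect cube, so E-series; the 5-jet and mu = 8 give E_8.

Type E_{8}, Milnor number mu = 8.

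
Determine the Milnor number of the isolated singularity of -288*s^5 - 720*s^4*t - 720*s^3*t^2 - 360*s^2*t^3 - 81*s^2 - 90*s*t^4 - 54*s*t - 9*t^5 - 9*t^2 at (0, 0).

4

The Hessian of f at 0 has rank 1. Corank 1: A-series; mu = 4 gives A_4.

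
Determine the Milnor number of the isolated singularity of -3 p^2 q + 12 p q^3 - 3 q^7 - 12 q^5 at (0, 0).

8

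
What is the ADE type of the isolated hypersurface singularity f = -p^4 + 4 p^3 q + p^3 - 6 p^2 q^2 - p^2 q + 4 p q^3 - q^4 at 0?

D_{5}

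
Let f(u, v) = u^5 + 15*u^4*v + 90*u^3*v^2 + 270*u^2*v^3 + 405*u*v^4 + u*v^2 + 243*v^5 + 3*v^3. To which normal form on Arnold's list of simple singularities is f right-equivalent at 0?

The Hessian of f at 0 has rank 0. Corank 2; j^3 = v^2*(u + 3*v) has shape L^2 M (L != M), so D-series; mu = 6 gives D_6.

D_6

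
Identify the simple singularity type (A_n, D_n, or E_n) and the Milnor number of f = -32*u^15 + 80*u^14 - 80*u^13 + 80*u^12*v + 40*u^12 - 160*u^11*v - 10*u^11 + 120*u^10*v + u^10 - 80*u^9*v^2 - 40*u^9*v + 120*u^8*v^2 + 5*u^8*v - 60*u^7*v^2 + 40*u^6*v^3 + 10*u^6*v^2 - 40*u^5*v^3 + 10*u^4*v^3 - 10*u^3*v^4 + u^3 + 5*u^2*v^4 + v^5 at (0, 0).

Type E_{8}, Milnor number mu = 8.

The Hessian of f at 0 is [[0, 0], [0, 0]] with rank 0, so corank 2. A Groebner basis of the Jacobian ideal J(f) in C{u,v} is {v^4, u^2}; counting standard monomials gives mu = 8. Corank 2; j^3 = u^3 is a perfect cube, so E-series; the 5-jet and mu = 8 give E_8.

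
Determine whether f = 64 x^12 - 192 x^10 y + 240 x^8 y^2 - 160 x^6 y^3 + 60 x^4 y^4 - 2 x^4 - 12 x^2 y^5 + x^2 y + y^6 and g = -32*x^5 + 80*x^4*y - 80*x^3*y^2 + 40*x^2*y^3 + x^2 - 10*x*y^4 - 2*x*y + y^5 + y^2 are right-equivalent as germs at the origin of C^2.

No.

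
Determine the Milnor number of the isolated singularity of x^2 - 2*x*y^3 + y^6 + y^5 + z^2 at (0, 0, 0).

The Hessian of f at 0 has rank 2. Corank 1: A-series; mu = 4 gives A_4.

4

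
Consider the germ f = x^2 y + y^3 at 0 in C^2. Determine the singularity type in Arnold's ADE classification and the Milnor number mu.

The Hessian of f at 0 is [[0, 0], [0, 0]] with rank 0, so corank 2. A Groebner basis of the Jacobian ideal J(f) in C{x,y} is {y^3, x^2 + 3*y^2, x*y}; counting standard monomials gives mu = 4. Corank 2; j^3 = y*(x^2 + y^2) splits into three distinct lines over C (the quadratic factor has nonzero discriminant), so D_4.

Type D_{4}, Milnor number mu = 4.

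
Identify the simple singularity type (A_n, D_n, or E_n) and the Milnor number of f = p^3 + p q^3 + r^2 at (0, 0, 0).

Type E_{7}, Milnor number mu = 7.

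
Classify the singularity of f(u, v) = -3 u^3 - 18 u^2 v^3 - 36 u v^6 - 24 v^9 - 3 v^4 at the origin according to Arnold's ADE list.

E_6

The Hessian of f at 0 is [[0, 0], [0, 0]] with rank 0, so corank 2. A Groebner basis of the Jacobian ideal J(f) in C{u,v} is {v^3, u^2}; counting standard monomials gives mu = 6. Corank 2; j^3 = -3*u^3 is a perfect cube, so E-series; the 4-jet and mu = 6 give E_6.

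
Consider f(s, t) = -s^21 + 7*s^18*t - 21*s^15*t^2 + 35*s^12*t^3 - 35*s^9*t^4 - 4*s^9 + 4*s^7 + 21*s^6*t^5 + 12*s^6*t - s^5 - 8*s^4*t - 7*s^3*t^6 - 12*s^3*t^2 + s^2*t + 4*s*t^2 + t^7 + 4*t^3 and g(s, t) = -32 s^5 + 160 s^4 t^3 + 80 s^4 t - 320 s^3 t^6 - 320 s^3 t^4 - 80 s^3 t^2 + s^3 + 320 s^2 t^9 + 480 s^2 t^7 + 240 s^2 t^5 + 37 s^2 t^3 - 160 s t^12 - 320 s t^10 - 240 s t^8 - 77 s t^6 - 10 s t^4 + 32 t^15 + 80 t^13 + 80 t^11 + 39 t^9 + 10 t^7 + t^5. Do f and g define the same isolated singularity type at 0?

The Hessian of f at 0 has rank 0. Corank 2; j^3 = t*(s + 2*t)^2 has shape L^2 M (L != M), so D-series; mu = 8 gives D_8. The Hessian of g at 0 has rank 0. Corank 2; j^3 = s^3 is a perfect cube, so E-series; the 5-jet and mu = 8 give E_8. f is D_8 but g is E_8, hence not right-equivalent.

No.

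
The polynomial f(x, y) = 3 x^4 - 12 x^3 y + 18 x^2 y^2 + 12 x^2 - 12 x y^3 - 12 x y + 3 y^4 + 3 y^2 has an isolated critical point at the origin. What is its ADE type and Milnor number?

Type A_3, Milnor number mu = 3.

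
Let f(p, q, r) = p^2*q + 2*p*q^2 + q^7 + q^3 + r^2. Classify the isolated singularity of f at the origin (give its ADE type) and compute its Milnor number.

Type D8, Milnor number mu = 8.

The Hessian of f at 0 is [[0, 0, 0], [0, 0, 0], [0, 0, 2]] with rank 1, so corank 2. A Groebner basis of the Jacobian ideal J(f) in C{p,q,r} is {p^2/7 + q^6 - q^2/7, p^3 + q^3, p*q + q^2, r}; counting standard monomials gives mu = 8. Corank 2; j^3 = q*(p + q)^2 has shape L^2 M (L != M), so D-series; mu = 8 gives D_8.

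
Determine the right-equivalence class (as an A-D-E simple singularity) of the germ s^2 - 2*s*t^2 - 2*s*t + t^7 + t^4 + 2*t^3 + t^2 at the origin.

A6

The Hessian of f at 0 has rank 1. Corank 1: A-series; mu = 6 gives A_6.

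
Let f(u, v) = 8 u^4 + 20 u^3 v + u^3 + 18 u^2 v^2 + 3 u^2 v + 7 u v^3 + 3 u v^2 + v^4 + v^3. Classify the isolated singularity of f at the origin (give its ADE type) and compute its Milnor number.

Type E7, Milnor number mu = 7.

The Hessian of f at 0 has rank 0. Corank 2; j^3 = (u + v)^3 is a perfect cube, so E-series; the 4-jet and mu = 7 give E_7.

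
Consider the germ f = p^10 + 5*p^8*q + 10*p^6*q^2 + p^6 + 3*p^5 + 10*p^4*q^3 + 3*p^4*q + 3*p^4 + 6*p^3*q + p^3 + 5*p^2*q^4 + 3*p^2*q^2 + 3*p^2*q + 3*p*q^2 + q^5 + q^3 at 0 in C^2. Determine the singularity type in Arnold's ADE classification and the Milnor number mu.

Type E_{8}, Milnor number mu = 8.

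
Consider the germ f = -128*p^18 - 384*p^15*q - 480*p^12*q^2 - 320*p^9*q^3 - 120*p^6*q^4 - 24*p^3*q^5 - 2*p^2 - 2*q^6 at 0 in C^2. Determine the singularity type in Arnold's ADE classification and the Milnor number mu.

The Hessian of f at 0 has rank 1. Corank 1: A-series; mu = 5 gives A_5.

Type A_5, Milnor number mu = 5.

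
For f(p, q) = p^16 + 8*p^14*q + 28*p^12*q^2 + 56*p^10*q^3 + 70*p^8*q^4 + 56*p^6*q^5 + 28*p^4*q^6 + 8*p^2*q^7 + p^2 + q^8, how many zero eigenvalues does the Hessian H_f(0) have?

Hessian at 0 has rank 1.

1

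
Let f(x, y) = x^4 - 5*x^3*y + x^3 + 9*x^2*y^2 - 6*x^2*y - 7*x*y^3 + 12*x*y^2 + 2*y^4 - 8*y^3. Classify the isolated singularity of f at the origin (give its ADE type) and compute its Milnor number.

Type E_7, Milnor number mu = 7.

The Hessian of f at 0 is [[0, 0], [0, 0]] with rank 0, so corank 2. A Groebner basis of the Jacobian ideal J(f) in C{x,y} is {3*x^2 - 12*x*y + y^4 + y^3 + 12*y^2, x^3 + 18*x^2 - 72*x*y - 2*y^3 + 72*y^2, x^2*y + 7*x^2 - 28*x*y - 5*y^3/3 + 28*y^2, 2*x^2 + x*y^2 - 8*x*y - 4*y^3/3 + 8*y^2}; counting standard monomials gives mu = 7. Corank 2; j^3 = (x - 2*y)^3 is a perfect cube, so E-series; the 4-jet and mu = 7 give E_7.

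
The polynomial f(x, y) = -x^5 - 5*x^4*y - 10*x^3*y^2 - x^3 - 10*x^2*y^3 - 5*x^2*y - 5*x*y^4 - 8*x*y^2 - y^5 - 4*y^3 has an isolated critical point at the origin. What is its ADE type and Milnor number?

Type D_{6}, Milnor number mu = 6.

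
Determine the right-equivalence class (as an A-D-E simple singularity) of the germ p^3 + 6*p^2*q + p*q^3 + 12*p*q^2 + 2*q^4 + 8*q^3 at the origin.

E_7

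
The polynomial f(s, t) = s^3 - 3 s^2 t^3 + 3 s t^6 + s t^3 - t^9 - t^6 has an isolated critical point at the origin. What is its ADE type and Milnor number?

Type E7, Milnor number mu = 7.

The Hessian of f at 0 has rank 0. Corank 2; j^3 = s^3 is a perfect cube, so E-series; the 4-jet and mu = 7 give E_7.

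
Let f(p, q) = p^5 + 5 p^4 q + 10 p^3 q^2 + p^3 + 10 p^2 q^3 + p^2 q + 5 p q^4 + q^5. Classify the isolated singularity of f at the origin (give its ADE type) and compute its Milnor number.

The Hessian of f at 0 has rank 0. Corank 2; j^3 = p^2*(p + q) has shape L^2 M (L != M), so D-series; mu = 6 gives D_6.

Type D_{6}, Milnor number mu = 6.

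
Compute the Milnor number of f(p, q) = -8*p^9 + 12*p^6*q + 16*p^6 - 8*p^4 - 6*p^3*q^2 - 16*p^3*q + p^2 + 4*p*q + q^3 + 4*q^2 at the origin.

2

The Hessian of f at 0 has rank 1. Corank 1: A-series; mu = 2 gives A_2.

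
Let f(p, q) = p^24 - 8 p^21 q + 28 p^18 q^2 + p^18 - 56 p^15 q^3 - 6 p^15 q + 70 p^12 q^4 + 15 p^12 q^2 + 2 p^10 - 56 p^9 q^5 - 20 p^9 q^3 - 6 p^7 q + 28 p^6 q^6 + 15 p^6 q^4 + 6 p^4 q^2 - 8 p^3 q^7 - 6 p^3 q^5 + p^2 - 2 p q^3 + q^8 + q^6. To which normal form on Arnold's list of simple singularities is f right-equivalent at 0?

A7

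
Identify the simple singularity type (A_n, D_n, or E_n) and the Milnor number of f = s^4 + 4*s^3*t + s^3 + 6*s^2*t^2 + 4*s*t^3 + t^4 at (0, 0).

Type E_{6}, Milnor number mu = 6.

The Hessian of f at 0 has rank 0. Corank 2; j^3 = s^3 is a perfect cube, so E-series; the 4-jet and mu = 6 give E_6.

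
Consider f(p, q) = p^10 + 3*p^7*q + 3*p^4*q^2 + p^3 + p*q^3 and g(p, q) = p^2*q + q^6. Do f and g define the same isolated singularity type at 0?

No.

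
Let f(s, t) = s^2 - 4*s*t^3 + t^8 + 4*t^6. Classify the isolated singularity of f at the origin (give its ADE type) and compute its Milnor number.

Type A7, Milnor number mu = 7.

The Hessian of f at 0 has rank 1. Corank 1: A-series; mu = 7 gives A_7.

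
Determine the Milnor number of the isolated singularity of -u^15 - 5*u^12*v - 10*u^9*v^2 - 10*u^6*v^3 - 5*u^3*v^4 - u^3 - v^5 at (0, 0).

8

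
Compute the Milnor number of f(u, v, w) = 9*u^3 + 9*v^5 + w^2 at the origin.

8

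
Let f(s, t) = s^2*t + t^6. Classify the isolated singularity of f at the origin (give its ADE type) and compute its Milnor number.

The Hessian of f at 0 is [[0, 0], [0, 0]] with rank 0, so corank 2. A Groebner basis of the Jacobian ideal J(f) in C{s,t} is {s^2/6 + t^5, s^3, s*t}; counting standard monomials gives mu = 7. Corank 2; j^3 = s^2*t has shape L^2 M (L != M), so D-series; mu = 7 gives D_7.

Type D_{7}, Milnor number mu = 7.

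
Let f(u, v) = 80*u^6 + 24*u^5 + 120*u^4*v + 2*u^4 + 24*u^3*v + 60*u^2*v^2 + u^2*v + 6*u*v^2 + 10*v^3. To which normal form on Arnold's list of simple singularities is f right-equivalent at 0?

The Hessian of f at 0 is [[0, 0], [0, 0]] with rank 0, so corank 2. A Groebner basis of the Jacobian ideal J(f) in C{u,v} is {v^3, u^2 - 6*v^2, u*v + 3*v^2}; counting standard monomials gives mu = 4. Corank 2; j^3 = v*(u^2 + 6*u*v + 10*v^2) splits into three distinct lines over C (the quadratic factor has nonzero discriminant), so D_4.

D4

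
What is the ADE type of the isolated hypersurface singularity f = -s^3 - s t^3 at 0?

E7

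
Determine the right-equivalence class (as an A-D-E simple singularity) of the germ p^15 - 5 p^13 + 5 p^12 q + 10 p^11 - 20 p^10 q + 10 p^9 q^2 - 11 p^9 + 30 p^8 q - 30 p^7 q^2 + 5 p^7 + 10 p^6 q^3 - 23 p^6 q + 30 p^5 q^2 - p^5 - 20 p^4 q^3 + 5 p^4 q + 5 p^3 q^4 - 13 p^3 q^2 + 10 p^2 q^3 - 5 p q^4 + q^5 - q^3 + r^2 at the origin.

The Hessian of f at 0 has rank 1. Corank 2; j^3 = -q^3 is a perfect cube, so E-series; the 5-jet and mu = 8 give E_8.

E_{8}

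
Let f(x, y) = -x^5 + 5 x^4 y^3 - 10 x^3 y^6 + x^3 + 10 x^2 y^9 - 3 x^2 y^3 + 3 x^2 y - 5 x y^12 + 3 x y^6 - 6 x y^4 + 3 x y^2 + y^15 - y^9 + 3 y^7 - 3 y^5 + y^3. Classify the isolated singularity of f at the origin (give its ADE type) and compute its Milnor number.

Type E_{8}, Milnor number mu = 8.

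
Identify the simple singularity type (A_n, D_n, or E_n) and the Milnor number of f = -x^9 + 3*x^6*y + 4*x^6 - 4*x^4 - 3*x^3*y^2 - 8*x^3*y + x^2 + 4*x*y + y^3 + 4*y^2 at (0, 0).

The Hessian of f at 0 is [[2, 4], [4, 8]] with rank 1, so corank 1. A Groebner basis of the Jacobian ideal J(f) in C{x,y} is {y^2, x + 2*y}; counting standard monomials gives mu = 2. Corank 1: A-series; mu = 2 gives A_2.

Type A2, Milnor number mu = 2.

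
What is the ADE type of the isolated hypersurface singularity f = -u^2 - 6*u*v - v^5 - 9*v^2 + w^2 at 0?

A_{4}

The Hessian of f at 0 has rank 2. Corank 1: A-series; mu = 4 gives A_4.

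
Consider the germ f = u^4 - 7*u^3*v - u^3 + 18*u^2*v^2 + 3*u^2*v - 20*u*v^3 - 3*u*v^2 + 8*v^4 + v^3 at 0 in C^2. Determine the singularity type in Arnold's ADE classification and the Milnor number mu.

Type E_{7}, Milnor number mu = 7.

The Hessian of f at 0 is [[0, 0], [0, 0]] with rank 0, so corank 2. A Groebner basis of the Jacobian ideal J(f) in C{u,v} is {3*u^2 - 6*u*v + v^4 + v^3 + 3*v^2, u^3 - 9*u^2 + 18*u*v - 4*v^3 - 9*v^2, u^2*v - 5*u^2 + 10*u*v - 8*v^3/3 - 5*v^2, -2*u^2 + u*v^2 + 4*u*v - 5*v^3/3 - 2*v^2}; counting standard monomials gives mu = 7. Corank 2; j^3 = -(u - v)^3 is a perfect cube, so E-series; the 4-jet and mu = 7 give E_7.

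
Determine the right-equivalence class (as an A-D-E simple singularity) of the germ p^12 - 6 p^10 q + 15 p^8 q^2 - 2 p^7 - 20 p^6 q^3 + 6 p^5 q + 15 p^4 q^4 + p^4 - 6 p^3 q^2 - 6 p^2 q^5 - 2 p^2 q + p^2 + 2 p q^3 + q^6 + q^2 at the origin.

The Hessian of f at 0 is [[2, 0], [0, 2]] with rank 2, so corank 0. A Groebner basis of the Jacobian ideal J(f) in C{p,q} is {p, q}; counting standard monomials gives mu = 1. Corank 0: nondegenerate Morse point, so A_1.

A_{1}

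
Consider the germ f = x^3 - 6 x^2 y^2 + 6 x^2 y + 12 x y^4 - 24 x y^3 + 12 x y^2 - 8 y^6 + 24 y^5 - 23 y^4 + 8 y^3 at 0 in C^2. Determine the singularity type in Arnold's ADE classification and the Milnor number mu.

Type E_6, Milnor number mu = 6.

The Hessian of f at 0 has rank 0. Corank 2; j^3 = (x + 2*y)^3 is a perfect cube, so E-series; the 4-jet and mu = 6 give E_6.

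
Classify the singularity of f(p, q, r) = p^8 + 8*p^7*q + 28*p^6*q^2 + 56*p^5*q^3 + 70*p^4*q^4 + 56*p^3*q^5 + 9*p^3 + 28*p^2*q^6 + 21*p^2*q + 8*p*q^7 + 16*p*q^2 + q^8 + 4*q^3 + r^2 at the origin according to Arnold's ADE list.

D9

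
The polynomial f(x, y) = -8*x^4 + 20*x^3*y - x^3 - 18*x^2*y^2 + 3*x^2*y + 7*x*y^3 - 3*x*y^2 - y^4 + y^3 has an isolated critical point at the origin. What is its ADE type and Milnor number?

Type E_7, Milnor number mu = 7.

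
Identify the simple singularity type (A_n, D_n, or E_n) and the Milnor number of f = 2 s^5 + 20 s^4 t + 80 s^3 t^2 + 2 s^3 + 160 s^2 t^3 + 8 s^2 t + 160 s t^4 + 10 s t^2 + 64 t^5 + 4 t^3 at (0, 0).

The Hessian of f at 0 has rank 0. Corank 2; j^3 = 2*(s + t)^2*(s + 2*t) has shape L^2 M (L != M), so D-series; mu = 6 gives D_6.

Type D_6, Milnor number mu = 6.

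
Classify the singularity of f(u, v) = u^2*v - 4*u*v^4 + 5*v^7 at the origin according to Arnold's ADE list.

The Hessian of f at 0 is [[0, 0], [0, 0]] with rank 0, so corank 2. A Groebner basis of the Jacobian ideal J(f) in C{u,v} is {2*u^2/3 + u*v^3, -u*v/2 + v^4, u^3, u^2*v}; counting standard monomials gives mu = 8. Corank 2; j^3 = u^2*v has shape L^2 M (L != M), so D-series; mu = 8 gives D_8.

D_8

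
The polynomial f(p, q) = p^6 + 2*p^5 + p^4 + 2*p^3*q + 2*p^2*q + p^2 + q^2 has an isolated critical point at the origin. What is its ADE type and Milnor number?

Type A1, Milnor number mu = 1.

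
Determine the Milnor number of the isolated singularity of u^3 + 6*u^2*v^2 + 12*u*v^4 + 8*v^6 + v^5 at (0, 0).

8

The Hessian of f at 0 has rank 0. Corank 2; j^3 = u^3 is a perfect cube, so E-series; the 5-jet and mu = 8 give E_8.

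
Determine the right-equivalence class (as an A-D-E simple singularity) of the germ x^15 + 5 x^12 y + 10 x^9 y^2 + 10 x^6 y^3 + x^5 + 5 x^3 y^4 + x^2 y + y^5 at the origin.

D_6

The Hessian of f at 0 is [[0, 0], [0, 0]] with rank 0, so corank 2. A Groebner basis of the Jacobian ideal J(f) in C{x,y} is {x^2/5 + y^4, x^3, x*y}; counting standard monomials gives mu = 6. Corank 2; j^3 = x^2*y has shape L^2 M (L != M), so D-series; mu = 6 gives D_6.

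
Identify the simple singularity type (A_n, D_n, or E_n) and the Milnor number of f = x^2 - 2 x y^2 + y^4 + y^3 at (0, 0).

The Hessian of f at 0 has rank 1. Corank 1: A-series; mu = 2 gives A_2.

Type A2, Milnor number mu = 2.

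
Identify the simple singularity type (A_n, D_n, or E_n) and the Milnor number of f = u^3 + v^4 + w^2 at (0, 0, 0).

The Hessian of f at 0 is [[0, 0, 0], [0, 0, 0], [0, 0, 2]] with rank 1, so corank 2. A Groebner basis of the Jacobian ideal J(f) in C{u,v,w} is {v^3, u^2, w}; counting standard monomials gives mu = 6. Corank 2; j^3 = u^3 is a perfect cube, so E-series; the 4-jet and mu = 6 give E_6.

Type E6, Milnor number mu = 6.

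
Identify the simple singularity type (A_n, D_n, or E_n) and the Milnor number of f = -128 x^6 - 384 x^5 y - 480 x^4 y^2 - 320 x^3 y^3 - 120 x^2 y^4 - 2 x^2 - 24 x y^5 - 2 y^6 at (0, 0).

Type A5, Milnor number mu = 5.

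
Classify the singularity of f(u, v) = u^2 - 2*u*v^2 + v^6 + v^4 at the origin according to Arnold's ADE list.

A5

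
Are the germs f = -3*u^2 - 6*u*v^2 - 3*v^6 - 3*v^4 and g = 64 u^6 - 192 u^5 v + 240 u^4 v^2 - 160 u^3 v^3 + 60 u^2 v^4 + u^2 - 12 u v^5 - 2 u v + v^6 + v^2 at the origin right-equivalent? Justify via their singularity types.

The Hessian of f at 0 has rank 1. Corank 1: A-series; mu = 5 gives A_5. The Hessian of g at 0 has rank 1. Corank 1: A-series; mu = 5 gives A_5. Both have type A_5, hence right-equivalent.

Yes.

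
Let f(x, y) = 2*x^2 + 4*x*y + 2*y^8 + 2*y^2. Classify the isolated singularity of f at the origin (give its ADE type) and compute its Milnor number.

Type A_7, Milnor number mu = 7.

The Hessian of f at 0 is [[4, 4], [4, 4]] with rank 1, so corank 1. A Groebner basis of the Jacobian ideal J(f) in C{x,y} is {y^7, x + y}; counting standard monomials gives mu = 7. Corank 1: A-series; mu = 7 gives A_7.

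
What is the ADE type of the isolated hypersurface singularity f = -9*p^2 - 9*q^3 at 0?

The Hessian of f at 0 is [[-18, 0], [0, 0]] with rank 1, so corank 1. A Groebner basis of the Jacobian ideal J(f) in C{p,q} is {q^2, p}; counting standard monomials gives mu = 2. Corank 1: A-series; mu = 2 gives A_2.

A_{2}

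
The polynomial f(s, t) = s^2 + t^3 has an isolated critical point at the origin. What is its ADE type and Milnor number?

Type A_2, Milnor number mu = 2.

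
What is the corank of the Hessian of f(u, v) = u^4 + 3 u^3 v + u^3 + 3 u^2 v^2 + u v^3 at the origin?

2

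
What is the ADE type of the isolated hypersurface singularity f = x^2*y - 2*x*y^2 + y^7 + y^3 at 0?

D_8

The Hessian of f at 0 has rank 0. Corank 2; j^3 = y*(x - y)^2 has shape L^2 M (L != M), so D-series; mu = 8 gives D_8.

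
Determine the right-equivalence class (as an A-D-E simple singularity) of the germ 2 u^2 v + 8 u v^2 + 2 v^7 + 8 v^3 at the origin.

D_8

The Hessian of f at 0 has rank 0. Corank 2; j^3 = 2*v*(u + 2*v)^2 has shape L^2 M (L != M), so D-series; mu = 8 gives D_8.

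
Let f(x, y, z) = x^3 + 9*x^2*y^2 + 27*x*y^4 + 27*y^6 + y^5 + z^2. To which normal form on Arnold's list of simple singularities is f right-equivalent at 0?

E_8

The Hessian of f at 0 has rank 1. Corank 2; j^3 = x^3 is a perfect cube, so E-series; the 5-jet and mu = 8 give E_8.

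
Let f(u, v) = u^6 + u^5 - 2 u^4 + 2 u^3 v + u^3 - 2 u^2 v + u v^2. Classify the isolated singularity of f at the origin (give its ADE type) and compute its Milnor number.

The Hessian of f at 0 has rank 0. Corank 2; j^3 = u*(u - v)^2 has shape L^2 M (L != M), so D-series; mu = 7 gives D_7.

Type D7, Milnor number mu = 7.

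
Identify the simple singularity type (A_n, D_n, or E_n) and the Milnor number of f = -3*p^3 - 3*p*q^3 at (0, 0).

The Hessian of f at 0 has rank 0. Corank 2; j^3 = -3*p^3 is a perfect cube, so E-series; the 4-jet and mu = 7 give E_7.

Type E7, Milnor number mu = 7.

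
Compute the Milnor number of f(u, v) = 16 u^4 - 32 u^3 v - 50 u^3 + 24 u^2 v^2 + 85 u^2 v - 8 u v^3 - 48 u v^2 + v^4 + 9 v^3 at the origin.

The Hessian of f at 0 has rank 0. Corank 2; j^3 = -(2*u - v)*(5*u - 3*v)^2 has shape L^2 M (L != M), so D-series; mu = 5 gives D_5.

5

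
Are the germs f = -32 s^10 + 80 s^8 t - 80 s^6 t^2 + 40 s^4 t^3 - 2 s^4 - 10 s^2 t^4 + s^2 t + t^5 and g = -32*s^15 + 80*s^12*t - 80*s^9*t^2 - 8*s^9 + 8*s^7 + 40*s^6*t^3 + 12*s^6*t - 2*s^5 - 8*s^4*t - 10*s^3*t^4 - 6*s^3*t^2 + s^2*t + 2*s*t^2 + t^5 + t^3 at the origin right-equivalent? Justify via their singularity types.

The Hessian of f at 0 has rank 0. Corank 2; j^3 = s^2*t has shape L^2 M (L != M), so D-series; mu = 6 gives D_6. The Hessian of g at 0 has rank 0. Corank 2; j^3 = t*(s + t)^2 has shape L^2 M (L != M), so D-series; mu = 6 gives D_6. Both have type D_6, hence right-equivalent.

Yes.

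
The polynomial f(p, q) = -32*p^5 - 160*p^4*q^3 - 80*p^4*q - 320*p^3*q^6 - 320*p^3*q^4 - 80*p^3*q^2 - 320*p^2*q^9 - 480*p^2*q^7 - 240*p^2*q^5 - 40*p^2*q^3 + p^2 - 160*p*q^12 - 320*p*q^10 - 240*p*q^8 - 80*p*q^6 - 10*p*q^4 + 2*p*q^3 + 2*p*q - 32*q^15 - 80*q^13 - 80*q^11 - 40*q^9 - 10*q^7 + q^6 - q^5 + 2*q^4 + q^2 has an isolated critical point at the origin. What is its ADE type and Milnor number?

Type A_4, Milnor number mu = 4.

The Hessian of f at 0 has rank 1. Corank 1: A-series; mu = 4 gives A_4.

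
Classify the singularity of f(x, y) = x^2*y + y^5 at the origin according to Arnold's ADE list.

D6

The Hessian of f at 0 has rank 0. Corank 2; j^3 = x^2*y has shape L^2 M (L != M), so D-series; mu = 6 gives D_6.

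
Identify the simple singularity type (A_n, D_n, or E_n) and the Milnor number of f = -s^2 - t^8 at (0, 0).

Type A_{7}, Milnor number mu = 7.

The Hessian of f at 0 has rank 1. Corank 1: A-series; mu = 7 gives A_7.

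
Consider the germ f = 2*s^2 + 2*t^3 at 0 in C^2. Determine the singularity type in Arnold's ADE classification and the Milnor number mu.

The Hessian of f at 0 has rank 1. Corank 1: A-series; mu = 2 gives A_2.

Type A2, Milnor number mu = 2.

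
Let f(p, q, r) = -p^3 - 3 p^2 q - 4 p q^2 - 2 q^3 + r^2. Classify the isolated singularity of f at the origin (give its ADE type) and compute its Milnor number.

Type D_{4}, Milnor number mu = 4.

The Hessian of f at 0 has rank 1. Corank 2; j^3 = -(p + q)*(p^2 + 2*p*q + 2*q^2) splits into three distinct lines over C (the quadratic factor has nonzero discriminant), so D_4.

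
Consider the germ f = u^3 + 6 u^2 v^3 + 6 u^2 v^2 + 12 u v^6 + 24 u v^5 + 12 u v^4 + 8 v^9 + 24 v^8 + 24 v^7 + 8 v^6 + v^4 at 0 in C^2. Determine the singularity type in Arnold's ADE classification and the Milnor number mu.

Type E6, Milnor number mu = 6.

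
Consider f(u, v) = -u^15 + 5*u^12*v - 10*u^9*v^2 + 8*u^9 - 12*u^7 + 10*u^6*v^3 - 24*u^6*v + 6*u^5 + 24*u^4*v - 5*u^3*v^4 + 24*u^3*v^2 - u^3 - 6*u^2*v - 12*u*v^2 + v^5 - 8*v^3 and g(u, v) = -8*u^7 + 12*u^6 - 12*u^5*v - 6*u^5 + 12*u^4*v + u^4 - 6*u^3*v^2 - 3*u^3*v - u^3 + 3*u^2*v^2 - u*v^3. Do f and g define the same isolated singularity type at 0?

No.

The Hessian of f at 0 is [[0, 0], [0, 0]] with rank 0, so corank 2. A Groebner basis of the Jacobian ideal J(f) in C{u,v} is {u^2/32 + u*v^3 + u*v/8 + v^2/8, v^4, u^3 - 12*u*v^2 - 16*v^3, u^2*v + 4*u*v^2 + 4*v^3}; counting standard monomials gives mu = 8. Corank 2; j^3 = -(u + 2*v)^3 is a perfect cube, so E-series; the 5-jet and mu = 8 give E_8. The Hessian of g at 0 is [[0, 0], [0, 0]] with rank 0, so corank 2. A Groebner basis of the Jacobian ideal J(g) in C{u,v} is {3*u^2 + v^4 + v^3, u^3, u^2*v - u^2 - v^3/3, -2*u^2 + u*v^2 - 2*v^3/3}; counting standard monomials gives mu = 7. Corank 2; j^3 = -u^3 is a perfect cube, so E-series; the 4-jet and mu = 7 give E_7. f is E_8 but g is E_7, hence not right-equivalent.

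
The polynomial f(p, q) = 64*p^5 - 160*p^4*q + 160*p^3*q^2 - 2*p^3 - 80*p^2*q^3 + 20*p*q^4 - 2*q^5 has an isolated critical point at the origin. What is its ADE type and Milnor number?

The Hessian of f at 0 has rank 0. Corank 2; j^3 = -2*p^3 is a perfect cube, so E-series; the 5-jet and mu = 8 give E_8.

Type E8, Milnor number mu = 8.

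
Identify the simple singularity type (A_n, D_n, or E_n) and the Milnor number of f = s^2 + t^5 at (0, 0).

Type A4, Milnor number mu = 4.

The Hessian of f at 0 is [[2, 0], [0, 0]] with rank 1, so corank 1. A Groebner basis of the Jacobian ideal J(f) in C{s,t} is {t^4, s}; counting standard monomials gives mu = 4. Corank 1: A-series; mu = 4 gives A_4.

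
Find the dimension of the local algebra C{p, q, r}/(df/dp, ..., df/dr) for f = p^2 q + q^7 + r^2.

8

The Hessian of f at 0 is [[0, 0, 0], [0, 0, 0], [0, 0, 2]] with rank 1, so corank 2. A Groebner basis of the Jacobian ideal J(f) in C{p,q,r} is {p^2/7 + q^6, p^3, p*q, r}; counting standard monomials gives mu = 8. Corank 2; j^3 = p^2*q has shape L^2 M (L != M), so D-series; mu = 8 gives D_8.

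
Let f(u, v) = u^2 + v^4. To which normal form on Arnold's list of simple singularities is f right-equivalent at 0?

A3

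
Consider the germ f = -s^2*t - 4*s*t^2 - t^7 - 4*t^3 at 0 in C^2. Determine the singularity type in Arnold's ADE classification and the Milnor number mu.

Type D8, Milnor number mu = 8.

The Hessian of f at 0 has rank 0. Corank 2; j^3 = -t*(s + 2*t)^2 has shape L^2 M (L != M), so D-series; mu = 8 gives D_8.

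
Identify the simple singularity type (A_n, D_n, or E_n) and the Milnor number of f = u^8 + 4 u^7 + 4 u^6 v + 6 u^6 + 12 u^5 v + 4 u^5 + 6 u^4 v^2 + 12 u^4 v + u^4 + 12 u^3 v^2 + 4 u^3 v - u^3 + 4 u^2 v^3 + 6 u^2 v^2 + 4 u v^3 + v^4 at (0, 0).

Type E_6, Milnor number mu = 6.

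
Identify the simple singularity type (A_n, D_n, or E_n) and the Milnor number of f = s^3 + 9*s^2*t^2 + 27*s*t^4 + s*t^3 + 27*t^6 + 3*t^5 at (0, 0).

The Hessian of f at 0 has rank 0. Corank 2; j^3 = s^3 is a perfect cube, so E-series; the 4-jet and mu = 7 give E_7.

Type E_{7}, Milnor number mu = 7.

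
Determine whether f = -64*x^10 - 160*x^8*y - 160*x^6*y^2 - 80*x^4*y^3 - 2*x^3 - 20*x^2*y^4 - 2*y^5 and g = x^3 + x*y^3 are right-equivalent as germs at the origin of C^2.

No.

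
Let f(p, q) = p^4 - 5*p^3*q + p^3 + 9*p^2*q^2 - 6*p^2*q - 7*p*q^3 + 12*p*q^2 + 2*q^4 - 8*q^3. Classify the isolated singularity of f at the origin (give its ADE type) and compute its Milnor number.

Type E7, Milnor number mu = 7.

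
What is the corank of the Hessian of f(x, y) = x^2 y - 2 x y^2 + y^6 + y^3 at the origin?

2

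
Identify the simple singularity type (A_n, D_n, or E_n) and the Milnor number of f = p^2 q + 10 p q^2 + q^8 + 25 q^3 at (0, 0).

The Hessian of f at 0 has rank 0. Corank 2; j^3 = q*(p + 5*q)^2 has shape L^2 M (L != M), so D-series; mu = 9 gives D_9.

Type D_9, Milnor number mu = 9.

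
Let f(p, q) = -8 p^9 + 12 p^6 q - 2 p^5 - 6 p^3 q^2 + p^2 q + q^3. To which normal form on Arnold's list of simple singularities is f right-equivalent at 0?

D_{4}

The Hessian of f at 0 is [[0, 0], [0, 0]] with rank 0, so corank 2. A Groebner basis of the Jacobian ideal J(f) in C{p,q} is {q^3, p^2 + 3*q^2, p*q}; counting standard monomials gives mu = 4. Corank 2; j^3 = q*(p^2 + q^2) splits into three distinct lines over C (the quadratic factor has nonzero discriminant), so D_4.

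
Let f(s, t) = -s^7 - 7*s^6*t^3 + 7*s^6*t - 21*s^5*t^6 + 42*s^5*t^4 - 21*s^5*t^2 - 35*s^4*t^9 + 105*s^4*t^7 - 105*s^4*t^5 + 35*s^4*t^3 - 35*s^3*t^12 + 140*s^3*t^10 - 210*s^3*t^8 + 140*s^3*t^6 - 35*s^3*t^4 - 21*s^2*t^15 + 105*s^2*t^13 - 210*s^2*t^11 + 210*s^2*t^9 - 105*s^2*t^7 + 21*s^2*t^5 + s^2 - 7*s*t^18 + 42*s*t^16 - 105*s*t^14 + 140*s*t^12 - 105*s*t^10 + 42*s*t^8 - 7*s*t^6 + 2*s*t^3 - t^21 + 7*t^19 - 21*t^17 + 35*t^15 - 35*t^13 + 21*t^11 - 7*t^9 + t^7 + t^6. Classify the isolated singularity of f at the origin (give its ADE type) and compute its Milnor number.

Type A_6, Milnor number mu = 6.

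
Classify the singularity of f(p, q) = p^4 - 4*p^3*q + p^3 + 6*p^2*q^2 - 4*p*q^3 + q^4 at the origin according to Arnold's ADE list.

E_6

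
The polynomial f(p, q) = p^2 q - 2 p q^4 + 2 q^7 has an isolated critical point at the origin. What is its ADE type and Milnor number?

Type D8, Milnor number mu = 8.

The Hessian of f at 0 has rank 0. Corank 2; j^3 = p^2*q has shape L^2 M (L != M), so D-series; mu = 8 gives D_8.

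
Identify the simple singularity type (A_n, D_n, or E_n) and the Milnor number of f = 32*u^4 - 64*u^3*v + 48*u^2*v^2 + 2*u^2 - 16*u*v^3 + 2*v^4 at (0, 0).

Type A_{3}, Milnor number mu = 3.

The Hessian of f at 0 has rank 1. Corank 1: A-series; mu = 3 gives A_3.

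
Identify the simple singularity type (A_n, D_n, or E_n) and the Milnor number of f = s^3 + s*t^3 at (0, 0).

The Hessian of f at 0 is [[0, 0], [0, 0]] with rank 0, so corank 2. A Groebner basis of the Jacobian ideal J(f) in C{s,t} is {s^3, s*t^2, 3*s^2 + t^3}; counting standard monomials gives mu = 7. Corank 2; j^3 = s^3 is a perfect cube, so E-series; the 4-jet and mu = 7 give E_7.

Type E_7, Milnor number mu = 7.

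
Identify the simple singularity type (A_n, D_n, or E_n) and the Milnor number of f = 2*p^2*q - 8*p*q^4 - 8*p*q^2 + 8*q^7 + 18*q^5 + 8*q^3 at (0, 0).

Type D_{6}, Milnor number mu = 6.

The Hessian of f at 0 has rank 0. Corank 2; j^3 = 2*q*(p - 2*q)^2 has shape L^2 M (L != M), so D-series; mu = 6 gives D_6.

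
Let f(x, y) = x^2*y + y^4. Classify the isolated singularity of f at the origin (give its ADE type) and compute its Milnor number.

The Hessian of f at 0 has rank 0. Corank 2; j^3 = x^2*y has shape L^2 M (L != M), so D-series; mu = 5 gives D_5.

Type D_5, Milnor number mu = 5.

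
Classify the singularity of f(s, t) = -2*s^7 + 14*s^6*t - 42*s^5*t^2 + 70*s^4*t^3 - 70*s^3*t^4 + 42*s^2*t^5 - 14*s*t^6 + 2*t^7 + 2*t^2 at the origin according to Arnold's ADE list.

The Hessian of f at 0 has rank 1. Corank 1: A-series; mu = 6 gives A_6.

A_{6}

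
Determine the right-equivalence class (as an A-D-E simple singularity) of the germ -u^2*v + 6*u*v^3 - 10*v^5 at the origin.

D_6

The Hessian of f at 0 has rank 0. Corank 2; j^3 = -u^2*v has shape L^2 M (L != M), so D-series; mu = 6 gives D_6.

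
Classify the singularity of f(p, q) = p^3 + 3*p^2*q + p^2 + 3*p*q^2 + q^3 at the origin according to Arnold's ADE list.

The Hessian of f at 0 has rank 1. Corank 1: A-series; mu = 2 gives A_2.

A2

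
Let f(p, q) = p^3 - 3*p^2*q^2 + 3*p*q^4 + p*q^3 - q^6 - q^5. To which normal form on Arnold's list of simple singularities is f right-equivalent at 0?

E7

The Hessian of f at 0 has rank 0. Corank 2; j^3 = p^3 is a perfect cube, so E-series; the 4-jet and mu = 7 give E_7.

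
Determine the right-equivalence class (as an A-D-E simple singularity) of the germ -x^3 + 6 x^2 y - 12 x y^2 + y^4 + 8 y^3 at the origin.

E6

The Hessian of f at 0 is [[0, 0], [0, 0]] with rank 0, so corank 2. A Groebner basis of the Jacobian ideal J(f) in C{x,y} is {y^3, x^2 - 4*x*y + 4*y^2}; counting standard monomials gives mu = 6. Corank 2; j^3 = -(x - 2*y)^3 is a perfect cube, so E-series; the 4-jet and mu = 6 give E_6.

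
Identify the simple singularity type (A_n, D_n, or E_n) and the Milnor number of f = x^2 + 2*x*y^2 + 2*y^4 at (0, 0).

Type A3, Milnor number mu = 3.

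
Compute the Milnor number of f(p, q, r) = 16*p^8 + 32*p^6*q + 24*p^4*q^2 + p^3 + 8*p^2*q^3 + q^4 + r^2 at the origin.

6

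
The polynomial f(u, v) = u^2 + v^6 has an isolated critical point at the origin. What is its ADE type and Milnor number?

The Hessian of f at 0 is [[2, 0], [0, 0]] with rank 1, so corank 1. A Groebner basis of the Jacobian ideal J(f) in C{u,v} is {v^5, u}; counting standard monomials gives mu = 5. Corank 1: A-series; mu = 5 gives A_5.

Type A5, Milnor number mu = 5.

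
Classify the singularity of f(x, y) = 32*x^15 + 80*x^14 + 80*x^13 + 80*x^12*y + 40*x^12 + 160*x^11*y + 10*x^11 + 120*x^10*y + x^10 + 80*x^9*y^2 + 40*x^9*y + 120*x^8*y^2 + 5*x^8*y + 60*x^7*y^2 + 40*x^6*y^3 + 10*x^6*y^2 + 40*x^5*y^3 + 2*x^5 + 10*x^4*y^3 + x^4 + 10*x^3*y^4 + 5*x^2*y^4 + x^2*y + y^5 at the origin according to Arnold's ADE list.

D6

The Hessian of f at 0 is [[0, 0], [0, 0]] with rank 0, so corank 2. A Groebner basis of the Jacobian ideal J(f) in C{x,y} is {x^2/5 + y^4, x^3, x*y}; counting standard monomials gives mu = 6. Corank 2; j^3 = x^2*y has shape L^2 M (L != M), so D-series; mu = 6 gives D_6.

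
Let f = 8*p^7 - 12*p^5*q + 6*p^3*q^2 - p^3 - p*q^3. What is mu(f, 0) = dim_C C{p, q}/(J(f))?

The Hessian of f at 0 has rank 0. Corank 2; j^3 = -p^3 is a perfect cube, so E-series; the 4-jet and mu = 7 give E_7.

7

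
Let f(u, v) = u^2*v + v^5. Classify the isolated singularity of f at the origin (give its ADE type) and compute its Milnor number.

The Hessian of f at 0 has rank 0. Corank 2; j^3 = u^2*v has shape L^2 M (L != M), so D-series; mu = 6 gives D_6.

Type D6, Milnor number mu = 6.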